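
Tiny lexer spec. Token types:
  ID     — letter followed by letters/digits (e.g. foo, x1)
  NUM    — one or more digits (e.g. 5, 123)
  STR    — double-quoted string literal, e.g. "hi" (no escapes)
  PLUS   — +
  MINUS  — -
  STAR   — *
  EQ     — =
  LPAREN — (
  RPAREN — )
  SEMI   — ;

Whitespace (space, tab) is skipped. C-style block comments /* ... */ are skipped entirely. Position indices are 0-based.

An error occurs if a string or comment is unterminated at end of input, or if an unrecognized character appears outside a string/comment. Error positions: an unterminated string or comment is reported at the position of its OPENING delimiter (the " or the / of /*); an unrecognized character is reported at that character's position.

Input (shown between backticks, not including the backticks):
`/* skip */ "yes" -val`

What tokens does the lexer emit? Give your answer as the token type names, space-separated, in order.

Answer: STR MINUS ID

Derivation:
pos=0: enter COMMENT mode (saw '/*')
exit COMMENT mode (now at pos=10)
pos=11: enter STRING mode
pos=11: emit STR "yes" (now at pos=16)
pos=17: emit MINUS '-'
pos=18: emit ID 'val' (now at pos=21)
DONE. 3 tokens: [STR, MINUS, ID]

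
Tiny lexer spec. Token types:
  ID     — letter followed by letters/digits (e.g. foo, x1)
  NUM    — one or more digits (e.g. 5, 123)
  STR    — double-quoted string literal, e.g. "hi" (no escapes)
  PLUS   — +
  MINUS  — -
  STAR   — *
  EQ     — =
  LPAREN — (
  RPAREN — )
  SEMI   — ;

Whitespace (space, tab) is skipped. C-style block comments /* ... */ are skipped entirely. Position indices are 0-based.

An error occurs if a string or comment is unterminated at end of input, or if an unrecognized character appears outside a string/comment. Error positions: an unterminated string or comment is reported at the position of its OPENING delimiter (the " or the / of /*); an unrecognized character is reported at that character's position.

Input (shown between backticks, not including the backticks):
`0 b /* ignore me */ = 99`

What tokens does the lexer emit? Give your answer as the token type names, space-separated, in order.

pos=0: emit NUM '0' (now at pos=1)
pos=2: emit ID 'b' (now at pos=3)
pos=4: enter COMMENT mode (saw '/*')
exit COMMENT mode (now at pos=19)
pos=20: emit EQ '='
pos=22: emit NUM '99' (now at pos=24)
DONE. 4 tokens: [NUM, ID, EQ, NUM]

Answer: NUM ID EQ NUM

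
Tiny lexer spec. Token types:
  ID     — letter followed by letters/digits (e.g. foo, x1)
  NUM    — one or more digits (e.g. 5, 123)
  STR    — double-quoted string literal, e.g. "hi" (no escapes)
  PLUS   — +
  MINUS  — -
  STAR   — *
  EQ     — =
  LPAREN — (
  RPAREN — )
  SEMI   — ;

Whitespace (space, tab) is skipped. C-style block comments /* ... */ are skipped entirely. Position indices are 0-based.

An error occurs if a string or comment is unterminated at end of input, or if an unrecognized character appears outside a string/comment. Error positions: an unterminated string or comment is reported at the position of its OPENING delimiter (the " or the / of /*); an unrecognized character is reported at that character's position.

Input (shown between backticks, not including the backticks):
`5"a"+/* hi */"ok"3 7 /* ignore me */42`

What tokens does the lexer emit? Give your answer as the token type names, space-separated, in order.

pos=0: emit NUM '5' (now at pos=1)
pos=1: enter STRING mode
pos=1: emit STR "a" (now at pos=4)
pos=4: emit PLUS '+'
pos=5: enter COMMENT mode (saw '/*')
exit COMMENT mode (now at pos=13)
pos=13: enter STRING mode
pos=13: emit STR "ok" (now at pos=17)
pos=17: emit NUM '3' (now at pos=18)
pos=19: emit NUM '7' (now at pos=20)
pos=21: enter COMMENT mode (saw '/*')
exit COMMENT mode (now at pos=36)
pos=36: emit NUM '42' (now at pos=38)
DONE. 7 tokens: [NUM, STR, PLUS, STR, NUM, NUM, NUM]

Answer: NUM STR PLUS STR NUM NUM NUM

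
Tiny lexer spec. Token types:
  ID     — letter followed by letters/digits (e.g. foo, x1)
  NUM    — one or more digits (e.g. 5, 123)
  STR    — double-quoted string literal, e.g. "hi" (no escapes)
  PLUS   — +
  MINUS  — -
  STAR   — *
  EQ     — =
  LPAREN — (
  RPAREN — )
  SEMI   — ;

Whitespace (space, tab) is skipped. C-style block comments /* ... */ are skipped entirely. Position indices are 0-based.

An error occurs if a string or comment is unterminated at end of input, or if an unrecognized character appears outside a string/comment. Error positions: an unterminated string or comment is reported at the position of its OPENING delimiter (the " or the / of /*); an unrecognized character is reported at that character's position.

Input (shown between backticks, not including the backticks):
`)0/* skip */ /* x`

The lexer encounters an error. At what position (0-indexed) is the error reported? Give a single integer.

pos=0: emit RPAREN ')'
pos=1: emit NUM '0' (now at pos=2)
pos=2: enter COMMENT mode (saw '/*')
exit COMMENT mode (now at pos=12)
pos=13: enter COMMENT mode (saw '/*')
pos=13: ERROR — unterminated comment (reached EOF)

Answer: 13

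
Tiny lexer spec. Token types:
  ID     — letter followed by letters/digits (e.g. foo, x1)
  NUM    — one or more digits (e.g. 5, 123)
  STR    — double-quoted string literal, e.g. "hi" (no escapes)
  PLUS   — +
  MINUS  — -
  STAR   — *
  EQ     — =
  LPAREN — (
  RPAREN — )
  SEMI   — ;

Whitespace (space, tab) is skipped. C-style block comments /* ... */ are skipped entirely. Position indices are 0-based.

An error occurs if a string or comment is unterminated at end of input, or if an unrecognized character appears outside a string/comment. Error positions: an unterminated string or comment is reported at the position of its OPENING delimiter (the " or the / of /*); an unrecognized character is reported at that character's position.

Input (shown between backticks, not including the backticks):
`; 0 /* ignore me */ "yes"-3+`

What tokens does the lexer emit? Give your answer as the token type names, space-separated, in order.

pos=0: emit SEMI ';'
pos=2: emit NUM '0' (now at pos=3)
pos=4: enter COMMENT mode (saw '/*')
exit COMMENT mode (now at pos=19)
pos=20: enter STRING mode
pos=20: emit STR "yes" (now at pos=25)
pos=25: emit MINUS '-'
pos=26: emit NUM '3' (now at pos=27)
pos=27: emit PLUS '+'
DONE. 6 tokens: [SEMI, NUM, STR, MINUS, NUM, PLUS]

Answer: SEMI NUM STR MINUS NUM PLUS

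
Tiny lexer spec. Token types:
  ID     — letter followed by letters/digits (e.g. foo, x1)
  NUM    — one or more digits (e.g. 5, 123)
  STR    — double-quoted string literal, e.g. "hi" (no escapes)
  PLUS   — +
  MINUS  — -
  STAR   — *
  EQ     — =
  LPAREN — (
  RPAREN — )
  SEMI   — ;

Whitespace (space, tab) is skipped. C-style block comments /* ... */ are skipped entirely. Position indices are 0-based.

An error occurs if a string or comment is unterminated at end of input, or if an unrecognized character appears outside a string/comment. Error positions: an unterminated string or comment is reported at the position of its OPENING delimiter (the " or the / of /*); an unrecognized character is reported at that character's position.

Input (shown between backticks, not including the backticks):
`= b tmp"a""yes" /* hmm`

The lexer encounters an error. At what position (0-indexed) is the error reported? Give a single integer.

pos=0: emit EQ '='
pos=2: emit ID 'b' (now at pos=3)
pos=4: emit ID 'tmp' (now at pos=7)
pos=7: enter STRING mode
pos=7: emit STR "a" (now at pos=10)
pos=10: enter STRING mode
pos=10: emit STR "yes" (now at pos=15)
pos=16: enter COMMENT mode (saw '/*')
pos=16: ERROR — unterminated comment (reached EOF)

Answer: 16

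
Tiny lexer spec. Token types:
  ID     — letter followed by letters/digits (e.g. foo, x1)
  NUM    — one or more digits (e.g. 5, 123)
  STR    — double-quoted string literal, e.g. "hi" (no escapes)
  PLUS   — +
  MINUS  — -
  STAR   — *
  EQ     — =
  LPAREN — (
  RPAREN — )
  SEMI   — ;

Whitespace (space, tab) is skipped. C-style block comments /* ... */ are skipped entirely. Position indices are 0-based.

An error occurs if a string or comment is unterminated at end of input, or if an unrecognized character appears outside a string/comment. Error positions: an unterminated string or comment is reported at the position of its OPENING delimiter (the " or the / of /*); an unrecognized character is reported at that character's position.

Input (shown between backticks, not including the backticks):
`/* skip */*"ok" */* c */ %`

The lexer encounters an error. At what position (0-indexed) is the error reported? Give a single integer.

pos=0: enter COMMENT mode (saw '/*')
exit COMMENT mode (now at pos=10)
pos=10: emit STAR '*'
pos=11: enter STRING mode
pos=11: emit STR "ok" (now at pos=15)
pos=16: emit STAR '*'
pos=17: enter COMMENT mode (saw '/*')
exit COMMENT mode (now at pos=24)
pos=25: ERROR — unrecognized char '%'

Answer: 25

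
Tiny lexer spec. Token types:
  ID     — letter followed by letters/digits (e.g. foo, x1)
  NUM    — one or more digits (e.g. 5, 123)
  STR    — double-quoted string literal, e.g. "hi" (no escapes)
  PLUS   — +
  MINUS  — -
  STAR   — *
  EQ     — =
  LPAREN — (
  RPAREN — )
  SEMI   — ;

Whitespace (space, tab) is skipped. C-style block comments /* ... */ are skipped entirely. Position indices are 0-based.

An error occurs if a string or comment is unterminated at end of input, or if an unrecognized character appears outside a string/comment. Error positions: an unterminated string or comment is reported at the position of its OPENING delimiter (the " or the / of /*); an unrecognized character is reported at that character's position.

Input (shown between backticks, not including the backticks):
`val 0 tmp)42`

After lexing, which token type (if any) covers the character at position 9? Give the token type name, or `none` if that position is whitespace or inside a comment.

pos=0: emit ID 'val' (now at pos=3)
pos=4: emit NUM '0' (now at pos=5)
pos=6: emit ID 'tmp' (now at pos=9)
pos=9: emit RPAREN ')'
pos=10: emit NUM '42' (now at pos=12)
DONE. 5 tokens: [ID, NUM, ID, RPAREN, NUM]
Position 9: char is ')' -> RPAREN

Answer: RPAREN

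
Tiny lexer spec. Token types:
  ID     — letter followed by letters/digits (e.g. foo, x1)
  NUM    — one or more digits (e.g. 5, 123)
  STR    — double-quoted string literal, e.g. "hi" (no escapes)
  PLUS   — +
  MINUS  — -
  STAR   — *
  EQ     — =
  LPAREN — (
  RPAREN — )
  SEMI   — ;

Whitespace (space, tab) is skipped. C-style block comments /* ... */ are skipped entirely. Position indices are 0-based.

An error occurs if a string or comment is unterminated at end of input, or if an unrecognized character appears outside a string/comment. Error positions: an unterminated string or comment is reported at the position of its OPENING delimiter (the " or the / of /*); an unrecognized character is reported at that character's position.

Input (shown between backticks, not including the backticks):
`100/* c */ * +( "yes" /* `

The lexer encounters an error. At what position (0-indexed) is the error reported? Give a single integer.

Answer: 22

Derivation:
pos=0: emit NUM '100' (now at pos=3)
pos=3: enter COMMENT mode (saw '/*')
exit COMMENT mode (now at pos=10)
pos=11: emit STAR '*'
pos=13: emit PLUS '+'
pos=14: emit LPAREN '('
pos=16: enter STRING mode
pos=16: emit STR "yes" (now at pos=21)
pos=22: enter COMMENT mode (saw '/*')
pos=22: ERROR — unterminated comment (reached EOF)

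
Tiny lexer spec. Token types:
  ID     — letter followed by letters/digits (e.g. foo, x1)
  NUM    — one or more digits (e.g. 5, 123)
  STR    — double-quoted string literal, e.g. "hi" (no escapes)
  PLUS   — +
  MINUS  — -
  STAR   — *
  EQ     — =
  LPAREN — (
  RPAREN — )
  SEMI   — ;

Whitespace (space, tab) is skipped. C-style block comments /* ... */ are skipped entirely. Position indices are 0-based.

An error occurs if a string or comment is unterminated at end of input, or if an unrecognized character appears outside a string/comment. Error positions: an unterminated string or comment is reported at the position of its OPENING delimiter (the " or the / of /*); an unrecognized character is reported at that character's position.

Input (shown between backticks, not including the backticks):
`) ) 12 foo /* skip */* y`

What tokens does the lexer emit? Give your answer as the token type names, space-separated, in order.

pos=0: emit RPAREN ')'
pos=2: emit RPAREN ')'
pos=4: emit NUM '12' (now at pos=6)
pos=7: emit ID 'foo' (now at pos=10)
pos=11: enter COMMENT mode (saw '/*')
exit COMMENT mode (now at pos=21)
pos=21: emit STAR '*'
pos=23: emit ID 'y' (now at pos=24)
DONE. 6 tokens: [RPAREN, RPAREN, NUM, ID, STAR, ID]

Answer: RPAREN RPAREN NUM ID STAR ID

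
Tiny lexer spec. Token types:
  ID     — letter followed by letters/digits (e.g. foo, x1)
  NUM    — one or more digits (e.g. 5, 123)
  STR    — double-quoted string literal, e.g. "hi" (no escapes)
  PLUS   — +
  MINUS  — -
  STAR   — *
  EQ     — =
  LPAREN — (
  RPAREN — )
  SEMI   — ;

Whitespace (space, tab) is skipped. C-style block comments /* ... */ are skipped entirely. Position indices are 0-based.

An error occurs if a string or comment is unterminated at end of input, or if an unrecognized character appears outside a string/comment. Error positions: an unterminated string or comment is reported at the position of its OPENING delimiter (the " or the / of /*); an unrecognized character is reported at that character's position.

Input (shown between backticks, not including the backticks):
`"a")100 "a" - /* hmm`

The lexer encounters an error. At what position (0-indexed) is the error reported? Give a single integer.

pos=0: enter STRING mode
pos=0: emit STR "a" (now at pos=3)
pos=3: emit RPAREN ')'
pos=4: emit NUM '100' (now at pos=7)
pos=8: enter STRING mode
pos=8: emit STR "a" (now at pos=11)
pos=12: emit MINUS '-'
pos=14: enter COMMENT mode (saw '/*')
pos=14: ERROR — unterminated comment (reached EOF)

Answer: 14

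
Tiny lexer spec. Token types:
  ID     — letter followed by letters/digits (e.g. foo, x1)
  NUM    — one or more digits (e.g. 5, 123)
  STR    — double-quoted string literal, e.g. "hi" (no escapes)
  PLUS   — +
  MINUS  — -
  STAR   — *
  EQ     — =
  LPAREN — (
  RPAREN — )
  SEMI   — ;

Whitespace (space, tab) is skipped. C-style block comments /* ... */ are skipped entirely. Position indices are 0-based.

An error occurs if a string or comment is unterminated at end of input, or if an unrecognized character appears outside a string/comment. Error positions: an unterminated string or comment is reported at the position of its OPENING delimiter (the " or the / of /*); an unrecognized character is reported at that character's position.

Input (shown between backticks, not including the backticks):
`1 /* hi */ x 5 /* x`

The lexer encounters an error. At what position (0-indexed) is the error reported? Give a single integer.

pos=0: emit NUM '1' (now at pos=1)
pos=2: enter COMMENT mode (saw '/*')
exit COMMENT mode (now at pos=10)
pos=11: emit ID 'x' (now at pos=12)
pos=13: emit NUM '5' (now at pos=14)
pos=15: enter COMMENT mode (saw '/*')
pos=15: ERROR — unterminated comment (reached EOF)

Answer: 15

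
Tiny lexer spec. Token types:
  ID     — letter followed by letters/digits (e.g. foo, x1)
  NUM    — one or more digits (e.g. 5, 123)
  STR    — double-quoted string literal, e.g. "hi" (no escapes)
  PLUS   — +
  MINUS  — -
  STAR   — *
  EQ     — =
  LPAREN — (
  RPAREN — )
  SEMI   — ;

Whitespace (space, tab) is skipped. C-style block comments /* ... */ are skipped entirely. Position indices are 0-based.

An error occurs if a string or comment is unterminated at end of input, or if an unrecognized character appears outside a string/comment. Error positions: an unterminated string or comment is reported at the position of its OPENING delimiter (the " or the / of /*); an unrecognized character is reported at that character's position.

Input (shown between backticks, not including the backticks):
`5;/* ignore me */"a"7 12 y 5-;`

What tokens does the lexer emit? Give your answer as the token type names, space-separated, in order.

Answer: NUM SEMI STR NUM NUM ID NUM MINUS SEMI

Derivation:
pos=0: emit NUM '5' (now at pos=1)
pos=1: emit SEMI ';'
pos=2: enter COMMENT mode (saw '/*')
exit COMMENT mode (now at pos=17)
pos=17: enter STRING mode
pos=17: emit STR "a" (now at pos=20)
pos=20: emit NUM '7' (now at pos=21)
pos=22: emit NUM '12' (now at pos=24)
pos=25: emit ID 'y' (now at pos=26)
pos=27: emit NUM '5' (now at pos=28)
pos=28: emit MINUS '-'
pos=29: emit SEMI ';'
DONE. 9 tokens: [NUM, SEMI, STR, NUM, NUM, ID, NUM, MINUS, SEMI]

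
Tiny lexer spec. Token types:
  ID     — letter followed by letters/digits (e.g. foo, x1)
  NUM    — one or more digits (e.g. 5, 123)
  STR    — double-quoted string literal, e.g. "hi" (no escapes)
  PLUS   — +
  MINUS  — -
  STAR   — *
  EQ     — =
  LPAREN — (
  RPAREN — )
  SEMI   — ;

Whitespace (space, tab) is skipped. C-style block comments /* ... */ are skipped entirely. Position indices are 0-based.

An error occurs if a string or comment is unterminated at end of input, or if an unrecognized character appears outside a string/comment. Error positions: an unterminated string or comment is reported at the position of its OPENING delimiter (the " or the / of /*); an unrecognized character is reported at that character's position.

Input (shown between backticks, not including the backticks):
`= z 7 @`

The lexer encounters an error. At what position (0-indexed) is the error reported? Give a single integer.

pos=0: emit EQ '='
pos=2: emit ID 'z' (now at pos=3)
pos=4: emit NUM '7' (now at pos=5)
pos=6: ERROR — unrecognized char '@'

Answer: 6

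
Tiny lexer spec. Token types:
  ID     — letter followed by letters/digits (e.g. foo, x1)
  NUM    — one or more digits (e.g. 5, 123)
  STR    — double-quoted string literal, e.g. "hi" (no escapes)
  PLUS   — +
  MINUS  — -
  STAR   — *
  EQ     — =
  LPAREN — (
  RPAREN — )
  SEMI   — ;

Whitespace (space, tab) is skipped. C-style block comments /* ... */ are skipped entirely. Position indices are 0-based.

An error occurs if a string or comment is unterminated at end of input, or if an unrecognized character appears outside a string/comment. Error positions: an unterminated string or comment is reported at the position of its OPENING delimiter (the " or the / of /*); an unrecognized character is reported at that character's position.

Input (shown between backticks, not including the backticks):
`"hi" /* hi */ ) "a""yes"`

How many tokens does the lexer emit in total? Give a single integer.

pos=0: enter STRING mode
pos=0: emit STR "hi" (now at pos=4)
pos=5: enter COMMENT mode (saw '/*')
exit COMMENT mode (now at pos=13)
pos=14: emit RPAREN ')'
pos=16: enter STRING mode
pos=16: emit STR "a" (now at pos=19)
pos=19: enter STRING mode
pos=19: emit STR "yes" (now at pos=24)
DONE. 4 tokens: [STR, RPAREN, STR, STR]

Answer: 4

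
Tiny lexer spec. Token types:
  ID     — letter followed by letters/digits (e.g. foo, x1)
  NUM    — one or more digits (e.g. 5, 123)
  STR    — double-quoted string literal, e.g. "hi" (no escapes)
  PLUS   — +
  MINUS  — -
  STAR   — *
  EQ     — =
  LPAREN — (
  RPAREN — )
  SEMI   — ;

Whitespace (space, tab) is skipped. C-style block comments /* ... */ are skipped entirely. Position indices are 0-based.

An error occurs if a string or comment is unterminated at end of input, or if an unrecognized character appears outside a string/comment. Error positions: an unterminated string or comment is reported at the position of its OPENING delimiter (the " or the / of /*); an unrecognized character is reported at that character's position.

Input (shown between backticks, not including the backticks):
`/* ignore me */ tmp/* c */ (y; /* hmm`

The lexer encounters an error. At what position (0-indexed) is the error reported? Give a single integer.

pos=0: enter COMMENT mode (saw '/*')
exit COMMENT mode (now at pos=15)
pos=16: emit ID 'tmp' (now at pos=19)
pos=19: enter COMMENT mode (saw '/*')
exit COMMENT mode (now at pos=26)
pos=27: emit LPAREN '('
pos=28: emit ID 'y' (now at pos=29)
pos=29: emit SEMI ';'
pos=31: enter COMMENT mode (saw '/*')
pos=31: ERROR — unterminated comment (reached EOF)

Answer: 31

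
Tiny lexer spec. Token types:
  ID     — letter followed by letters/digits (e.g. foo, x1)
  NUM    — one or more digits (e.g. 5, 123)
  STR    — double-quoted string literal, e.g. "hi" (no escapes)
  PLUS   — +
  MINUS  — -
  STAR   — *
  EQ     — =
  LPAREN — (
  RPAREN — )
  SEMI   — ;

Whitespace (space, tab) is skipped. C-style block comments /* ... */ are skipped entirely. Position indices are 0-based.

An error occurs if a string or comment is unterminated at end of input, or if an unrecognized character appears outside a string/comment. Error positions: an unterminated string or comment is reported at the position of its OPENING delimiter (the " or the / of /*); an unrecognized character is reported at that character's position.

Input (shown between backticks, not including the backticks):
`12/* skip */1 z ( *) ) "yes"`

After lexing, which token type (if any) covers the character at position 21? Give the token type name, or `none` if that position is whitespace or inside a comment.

Answer: RPAREN

Derivation:
pos=0: emit NUM '12' (now at pos=2)
pos=2: enter COMMENT mode (saw '/*')
exit COMMENT mode (now at pos=12)
pos=12: emit NUM '1' (now at pos=13)
pos=14: emit ID 'z' (now at pos=15)
pos=16: emit LPAREN '('
pos=18: emit STAR '*'
pos=19: emit RPAREN ')'
pos=21: emit RPAREN ')'
pos=23: enter STRING mode
pos=23: emit STR "yes" (now at pos=28)
DONE. 8 tokens: [NUM, NUM, ID, LPAREN, STAR, RPAREN, RPAREN, STR]
Position 21: char is ')' -> RPAREN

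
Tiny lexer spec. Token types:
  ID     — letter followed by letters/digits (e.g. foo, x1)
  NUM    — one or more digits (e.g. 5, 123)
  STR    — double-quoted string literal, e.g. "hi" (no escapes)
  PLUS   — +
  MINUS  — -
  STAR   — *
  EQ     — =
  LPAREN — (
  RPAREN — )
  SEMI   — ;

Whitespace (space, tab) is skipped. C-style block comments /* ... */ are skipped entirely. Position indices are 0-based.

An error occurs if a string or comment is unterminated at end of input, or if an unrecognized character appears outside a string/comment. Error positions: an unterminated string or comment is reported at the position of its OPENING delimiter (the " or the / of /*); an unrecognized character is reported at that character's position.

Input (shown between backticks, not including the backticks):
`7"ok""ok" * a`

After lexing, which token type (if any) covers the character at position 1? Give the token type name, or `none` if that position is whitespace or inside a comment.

pos=0: emit NUM '7' (now at pos=1)
pos=1: enter STRING mode
pos=1: emit STR "ok" (now at pos=5)
pos=5: enter STRING mode
pos=5: emit STR "ok" (now at pos=9)
pos=10: emit STAR '*'
pos=12: emit ID 'a' (now at pos=13)
DONE. 5 tokens: [NUM, STR, STR, STAR, ID]
Position 1: char is '"' -> STR

Answer: STR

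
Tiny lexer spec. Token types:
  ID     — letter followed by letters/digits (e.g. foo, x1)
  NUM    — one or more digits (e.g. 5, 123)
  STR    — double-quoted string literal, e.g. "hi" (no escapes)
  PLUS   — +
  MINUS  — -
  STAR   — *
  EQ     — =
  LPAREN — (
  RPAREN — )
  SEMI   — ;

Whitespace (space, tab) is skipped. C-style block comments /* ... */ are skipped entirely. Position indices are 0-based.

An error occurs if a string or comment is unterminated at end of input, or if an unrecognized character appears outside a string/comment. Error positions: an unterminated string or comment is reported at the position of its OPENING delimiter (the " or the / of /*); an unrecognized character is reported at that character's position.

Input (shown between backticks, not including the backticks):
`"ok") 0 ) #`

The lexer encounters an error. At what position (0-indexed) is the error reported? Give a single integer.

Answer: 10

Derivation:
pos=0: enter STRING mode
pos=0: emit STR "ok" (now at pos=4)
pos=4: emit RPAREN ')'
pos=6: emit NUM '0' (now at pos=7)
pos=8: emit RPAREN ')'
pos=10: ERROR — unrecognized char '#'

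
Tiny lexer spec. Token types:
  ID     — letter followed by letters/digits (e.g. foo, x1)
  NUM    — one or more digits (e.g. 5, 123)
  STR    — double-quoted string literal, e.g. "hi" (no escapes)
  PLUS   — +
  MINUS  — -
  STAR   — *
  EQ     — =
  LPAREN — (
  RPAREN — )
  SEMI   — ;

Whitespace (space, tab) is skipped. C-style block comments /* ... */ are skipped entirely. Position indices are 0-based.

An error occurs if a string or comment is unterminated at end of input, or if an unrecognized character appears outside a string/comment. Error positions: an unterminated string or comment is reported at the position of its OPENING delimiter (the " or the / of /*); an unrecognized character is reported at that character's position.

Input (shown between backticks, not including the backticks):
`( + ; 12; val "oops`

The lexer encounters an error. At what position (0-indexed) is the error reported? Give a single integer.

Answer: 14

Derivation:
pos=0: emit LPAREN '('
pos=2: emit PLUS '+'
pos=4: emit SEMI ';'
pos=6: emit NUM '12' (now at pos=8)
pos=8: emit SEMI ';'
pos=10: emit ID 'val' (now at pos=13)
pos=14: enter STRING mode
pos=14: ERROR — unterminated string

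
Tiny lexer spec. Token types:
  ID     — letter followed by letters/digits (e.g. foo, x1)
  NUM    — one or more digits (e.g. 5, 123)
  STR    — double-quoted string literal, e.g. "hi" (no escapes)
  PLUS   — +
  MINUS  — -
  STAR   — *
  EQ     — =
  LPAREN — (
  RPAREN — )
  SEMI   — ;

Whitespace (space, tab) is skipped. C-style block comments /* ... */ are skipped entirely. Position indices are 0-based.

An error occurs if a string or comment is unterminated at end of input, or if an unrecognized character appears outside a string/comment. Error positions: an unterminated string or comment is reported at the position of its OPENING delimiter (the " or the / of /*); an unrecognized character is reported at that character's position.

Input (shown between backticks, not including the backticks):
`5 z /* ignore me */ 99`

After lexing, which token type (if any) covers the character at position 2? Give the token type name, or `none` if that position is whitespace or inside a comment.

Answer: ID

Derivation:
pos=0: emit NUM '5' (now at pos=1)
pos=2: emit ID 'z' (now at pos=3)
pos=4: enter COMMENT mode (saw '/*')
exit COMMENT mode (now at pos=19)
pos=20: emit NUM '99' (now at pos=22)
DONE. 3 tokens: [NUM, ID, NUM]
Position 2: char is 'z' -> ID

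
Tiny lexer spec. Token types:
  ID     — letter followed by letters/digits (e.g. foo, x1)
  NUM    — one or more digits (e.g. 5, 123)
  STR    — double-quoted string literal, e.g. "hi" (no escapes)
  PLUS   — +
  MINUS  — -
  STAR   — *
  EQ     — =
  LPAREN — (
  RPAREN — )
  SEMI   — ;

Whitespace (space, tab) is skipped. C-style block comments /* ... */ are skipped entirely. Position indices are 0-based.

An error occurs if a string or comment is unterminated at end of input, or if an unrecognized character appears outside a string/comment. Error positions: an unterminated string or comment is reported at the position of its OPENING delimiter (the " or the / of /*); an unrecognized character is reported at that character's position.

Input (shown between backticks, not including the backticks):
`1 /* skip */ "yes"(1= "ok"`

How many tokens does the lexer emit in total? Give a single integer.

pos=0: emit NUM '1' (now at pos=1)
pos=2: enter COMMENT mode (saw '/*')
exit COMMENT mode (now at pos=12)
pos=13: enter STRING mode
pos=13: emit STR "yes" (now at pos=18)
pos=18: emit LPAREN '('
pos=19: emit NUM '1' (now at pos=20)
pos=20: emit EQ '='
pos=22: enter STRING mode
pos=22: emit STR "ok" (now at pos=26)
DONE. 6 tokens: [NUM, STR, LPAREN, NUM, EQ, STR]

Answer: 6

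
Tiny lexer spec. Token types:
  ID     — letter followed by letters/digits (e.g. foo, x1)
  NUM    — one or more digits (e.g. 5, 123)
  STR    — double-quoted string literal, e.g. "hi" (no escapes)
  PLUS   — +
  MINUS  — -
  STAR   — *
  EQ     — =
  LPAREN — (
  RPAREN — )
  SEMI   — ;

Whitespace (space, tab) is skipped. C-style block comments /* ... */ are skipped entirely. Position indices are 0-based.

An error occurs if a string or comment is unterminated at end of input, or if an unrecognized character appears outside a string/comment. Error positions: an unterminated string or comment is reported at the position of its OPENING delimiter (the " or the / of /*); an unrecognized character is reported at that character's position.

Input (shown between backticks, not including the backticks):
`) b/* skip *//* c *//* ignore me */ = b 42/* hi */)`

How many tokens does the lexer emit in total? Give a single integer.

pos=0: emit RPAREN ')'
pos=2: emit ID 'b' (now at pos=3)
pos=3: enter COMMENT mode (saw '/*')
exit COMMENT mode (now at pos=13)
pos=13: enter COMMENT mode (saw '/*')
exit COMMENT mode (now at pos=20)
pos=20: enter COMMENT mode (saw '/*')
exit COMMENT mode (now at pos=35)
pos=36: emit EQ '='
pos=38: emit ID 'b' (now at pos=39)
pos=40: emit NUM '42' (now at pos=42)
pos=42: enter COMMENT mode (saw '/*')
exit COMMENT mode (now at pos=50)
pos=50: emit RPAREN ')'
DONE. 6 tokens: [RPAREN, ID, EQ, ID, NUM, RPAREN]

Answer: 6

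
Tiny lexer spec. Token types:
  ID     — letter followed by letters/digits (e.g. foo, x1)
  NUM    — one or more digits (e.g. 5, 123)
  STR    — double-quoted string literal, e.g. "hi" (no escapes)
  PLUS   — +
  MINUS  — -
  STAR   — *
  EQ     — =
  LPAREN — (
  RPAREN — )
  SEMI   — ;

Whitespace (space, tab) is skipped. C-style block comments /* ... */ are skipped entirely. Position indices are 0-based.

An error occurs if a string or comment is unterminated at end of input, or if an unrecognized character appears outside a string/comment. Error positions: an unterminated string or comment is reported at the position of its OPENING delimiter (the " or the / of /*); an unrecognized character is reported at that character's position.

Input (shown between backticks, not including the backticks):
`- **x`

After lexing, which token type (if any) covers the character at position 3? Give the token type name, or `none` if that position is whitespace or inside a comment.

pos=0: emit MINUS '-'
pos=2: emit STAR '*'
pos=3: emit STAR '*'
pos=4: emit ID 'x' (now at pos=5)
DONE. 4 tokens: [MINUS, STAR, STAR, ID]
Position 3: char is '*' -> STAR

Answer: STAR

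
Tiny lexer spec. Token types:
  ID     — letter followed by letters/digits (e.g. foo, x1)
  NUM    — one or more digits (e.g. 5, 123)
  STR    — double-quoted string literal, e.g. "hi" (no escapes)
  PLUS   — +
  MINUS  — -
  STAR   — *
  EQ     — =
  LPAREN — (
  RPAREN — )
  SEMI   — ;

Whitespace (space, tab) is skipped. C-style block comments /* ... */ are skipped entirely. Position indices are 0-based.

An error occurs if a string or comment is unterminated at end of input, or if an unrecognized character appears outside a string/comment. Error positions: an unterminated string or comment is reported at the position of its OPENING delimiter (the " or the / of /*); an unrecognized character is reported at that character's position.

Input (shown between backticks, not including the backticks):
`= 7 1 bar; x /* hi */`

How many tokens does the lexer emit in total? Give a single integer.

pos=0: emit EQ '='
pos=2: emit NUM '7' (now at pos=3)
pos=4: emit NUM '1' (now at pos=5)
pos=6: emit ID 'bar' (now at pos=9)
pos=9: emit SEMI ';'
pos=11: emit ID 'x' (now at pos=12)
pos=13: enter COMMENT mode (saw '/*')
exit COMMENT mode (now at pos=21)
DONE. 6 tokens: [EQ, NUM, NUM, ID, SEMI, ID]

Answer: 6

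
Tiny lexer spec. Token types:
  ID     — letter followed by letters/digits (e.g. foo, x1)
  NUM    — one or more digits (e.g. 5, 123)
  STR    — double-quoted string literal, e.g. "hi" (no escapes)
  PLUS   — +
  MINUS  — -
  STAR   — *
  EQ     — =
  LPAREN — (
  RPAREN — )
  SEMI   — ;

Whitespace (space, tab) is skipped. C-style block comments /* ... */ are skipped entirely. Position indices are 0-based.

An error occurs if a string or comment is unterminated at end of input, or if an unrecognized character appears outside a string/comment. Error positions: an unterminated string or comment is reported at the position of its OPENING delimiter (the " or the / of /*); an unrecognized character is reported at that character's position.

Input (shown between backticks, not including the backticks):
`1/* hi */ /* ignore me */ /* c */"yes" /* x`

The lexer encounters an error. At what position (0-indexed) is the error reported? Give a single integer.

pos=0: emit NUM '1' (now at pos=1)
pos=1: enter COMMENT mode (saw '/*')
exit COMMENT mode (now at pos=9)
pos=10: enter COMMENT mode (saw '/*')
exit COMMENT mode (now at pos=25)
pos=26: enter COMMENT mode (saw '/*')
exit COMMENT mode (now at pos=33)
pos=33: enter STRING mode
pos=33: emit STR "yes" (now at pos=38)
pos=39: enter COMMENT mode (saw '/*')
pos=39: ERROR — unterminated comment (reached EOF)

Answer: 39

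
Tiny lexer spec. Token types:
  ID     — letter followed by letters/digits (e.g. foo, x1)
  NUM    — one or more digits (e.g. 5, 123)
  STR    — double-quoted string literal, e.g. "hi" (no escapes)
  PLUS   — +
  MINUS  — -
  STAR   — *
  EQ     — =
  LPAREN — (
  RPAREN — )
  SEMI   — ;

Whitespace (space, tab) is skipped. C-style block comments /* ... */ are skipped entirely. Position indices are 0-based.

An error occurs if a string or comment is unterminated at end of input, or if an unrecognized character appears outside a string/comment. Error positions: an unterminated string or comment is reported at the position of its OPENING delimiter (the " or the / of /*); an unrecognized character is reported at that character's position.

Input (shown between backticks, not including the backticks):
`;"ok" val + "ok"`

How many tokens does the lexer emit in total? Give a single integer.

Answer: 5

Derivation:
pos=0: emit SEMI ';'
pos=1: enter STRING mode
pos=1: emit STR "ok" (now at pos=5)
pos=6: emit ID 'val' (now at pos=9)
pos=10: emit PLUS '+'
pos=12: enter STRING mode
pos=12: emit STR "ok" (now at pos=16)
DONE. 5 tokens: [SEMI, STR, ID, PLUS, STR]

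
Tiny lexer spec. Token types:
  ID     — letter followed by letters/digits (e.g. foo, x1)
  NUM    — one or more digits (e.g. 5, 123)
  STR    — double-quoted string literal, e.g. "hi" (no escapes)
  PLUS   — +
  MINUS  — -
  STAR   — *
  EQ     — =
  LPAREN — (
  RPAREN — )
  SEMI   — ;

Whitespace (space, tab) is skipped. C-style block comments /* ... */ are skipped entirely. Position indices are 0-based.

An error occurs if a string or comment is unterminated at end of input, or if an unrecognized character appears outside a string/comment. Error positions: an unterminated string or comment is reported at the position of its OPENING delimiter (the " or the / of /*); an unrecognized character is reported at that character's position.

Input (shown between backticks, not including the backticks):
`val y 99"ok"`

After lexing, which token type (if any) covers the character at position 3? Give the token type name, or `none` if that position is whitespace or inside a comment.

pos=0: emit ID 'val' (now at pos=3)
pos=4: emit ID 'y' (now at pos=5)
pos=6: emit NUM '99' (now at pos=8)
pos=8: enter STRING mode
pos=8: emit STR "ok" (now at pos=12)
DONE. 4 tokens: [ID, ID, NUM, STR]
Position 3: char is ' ' -> none

Answer: none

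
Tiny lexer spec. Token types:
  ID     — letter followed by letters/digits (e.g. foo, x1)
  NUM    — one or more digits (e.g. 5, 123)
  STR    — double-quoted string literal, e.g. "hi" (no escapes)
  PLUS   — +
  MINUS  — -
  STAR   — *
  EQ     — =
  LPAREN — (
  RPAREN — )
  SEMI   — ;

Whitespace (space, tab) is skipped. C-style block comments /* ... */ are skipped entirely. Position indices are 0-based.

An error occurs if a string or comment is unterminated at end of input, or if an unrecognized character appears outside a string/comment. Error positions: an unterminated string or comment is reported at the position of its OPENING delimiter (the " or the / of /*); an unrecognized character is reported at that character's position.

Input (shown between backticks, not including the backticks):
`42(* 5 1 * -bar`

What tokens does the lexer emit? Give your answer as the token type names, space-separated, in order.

pos=0: emit NUM '42' (now at pos=2)
pos=2: emit LPAREN '('
pos=3: emit STAR '*'
pos=5: emit NUM '5' (now at pos=6)
pos=7: emit NUM '1' (now at pos=8)
pos=9: emit STAR '*'
pos=11: emit MINUS '-'
pos=12: emit ID 'bar' (now at pos=15)
DONE. 8 tokens: [NUM, LPAREN, STAR, NUM, NUM, STAR, MINUS, ID]

Answer: NUM LPAREN STAR NUM NUM STAR MINUS ID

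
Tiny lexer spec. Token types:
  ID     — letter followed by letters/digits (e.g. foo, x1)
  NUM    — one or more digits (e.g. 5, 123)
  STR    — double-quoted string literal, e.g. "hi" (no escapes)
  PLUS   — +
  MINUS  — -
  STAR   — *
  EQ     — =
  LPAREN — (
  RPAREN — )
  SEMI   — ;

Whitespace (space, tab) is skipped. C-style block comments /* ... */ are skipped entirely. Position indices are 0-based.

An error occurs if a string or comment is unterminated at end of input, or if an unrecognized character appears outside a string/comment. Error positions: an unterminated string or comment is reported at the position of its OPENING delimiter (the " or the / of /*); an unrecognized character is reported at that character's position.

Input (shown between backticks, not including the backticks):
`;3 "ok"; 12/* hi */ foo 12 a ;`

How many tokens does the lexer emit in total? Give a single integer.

pos=0: emit SEMI ';'
pos=1: emit NUM '3' (now at pos=2)
pos=3: enter STRING mode
pos=3: emit STR "ok" (now at pos=7)
pos=7: emit SEMI ';'
pos=9: emit NUM '12' (now at pos=11)
pos=11: enter COMMENT mode (saw '/*')
exit COMMENT mode (now at pos=19)
pos=20: emit ID 'foo' (now at pos=23)
pos=24: emit NUM '12' (now at pos=26)
pos=27: emit ID 'a' (now at pos=28)
pos=29: emit SEMI ';'
DONE. 9 tokens: [SEMI, NUM, STR, SEMI, NUM, ID, NUM, ID, SEMI]

Answer: 9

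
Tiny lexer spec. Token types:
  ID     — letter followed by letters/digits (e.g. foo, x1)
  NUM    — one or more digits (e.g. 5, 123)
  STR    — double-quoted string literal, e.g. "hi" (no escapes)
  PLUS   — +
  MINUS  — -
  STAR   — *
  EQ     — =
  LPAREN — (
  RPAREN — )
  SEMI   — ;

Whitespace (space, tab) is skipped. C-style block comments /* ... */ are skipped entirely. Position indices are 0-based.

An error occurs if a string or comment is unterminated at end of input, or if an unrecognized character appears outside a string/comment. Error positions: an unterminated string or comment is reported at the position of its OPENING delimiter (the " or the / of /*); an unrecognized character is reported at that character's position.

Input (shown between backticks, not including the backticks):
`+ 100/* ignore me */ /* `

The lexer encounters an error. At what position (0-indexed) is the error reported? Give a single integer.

Answer: 21

Derivation:
pos=0: emit PLUS '+'
pos=2: emit NUM '100' (now at pos=5)
pos=5: enter COMMENT mode (saw '/*')
exit COMMENT mode (now at pos=20)
pos=21: enter COMMENT mode (saw '/*')
pos=21: ERROR — unterminated comment (reached EOF)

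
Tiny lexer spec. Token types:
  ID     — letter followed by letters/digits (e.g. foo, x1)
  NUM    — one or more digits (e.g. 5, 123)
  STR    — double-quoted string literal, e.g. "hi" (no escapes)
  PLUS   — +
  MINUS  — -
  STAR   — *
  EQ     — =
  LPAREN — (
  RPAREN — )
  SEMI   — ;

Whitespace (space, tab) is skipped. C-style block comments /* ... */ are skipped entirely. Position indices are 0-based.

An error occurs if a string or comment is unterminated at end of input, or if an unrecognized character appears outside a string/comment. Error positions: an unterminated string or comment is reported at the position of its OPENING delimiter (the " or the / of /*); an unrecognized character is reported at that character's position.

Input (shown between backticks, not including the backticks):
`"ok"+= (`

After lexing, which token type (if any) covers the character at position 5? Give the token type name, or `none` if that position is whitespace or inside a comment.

Answer: EQ

Derivation:
pos=0: enter STRING mode
pos=0: emit STR "ok" (now at pos=4)
pos=4: emit PLUS '+'
pos=5: emit EQ '='
pos=7: emit LPAREN '('
DONE. 4 tokens: [STR, PLUS, EQ, LPAREN]
Position 5: char is '=' -> EQ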